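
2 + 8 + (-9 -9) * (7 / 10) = -13 / 5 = -2.60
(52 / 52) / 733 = 1 / 733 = 0.00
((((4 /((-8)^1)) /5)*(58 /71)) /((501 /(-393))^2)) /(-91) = 0.00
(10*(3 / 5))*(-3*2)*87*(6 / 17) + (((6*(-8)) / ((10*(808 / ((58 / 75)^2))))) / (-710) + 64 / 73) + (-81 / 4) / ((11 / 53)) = -1202.10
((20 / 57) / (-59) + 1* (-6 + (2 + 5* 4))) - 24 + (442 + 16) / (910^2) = -11147112073 / 1392450150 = -8.01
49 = 49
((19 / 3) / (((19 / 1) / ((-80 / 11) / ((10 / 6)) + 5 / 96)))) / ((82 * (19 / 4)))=-4553 / 1233936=-0.00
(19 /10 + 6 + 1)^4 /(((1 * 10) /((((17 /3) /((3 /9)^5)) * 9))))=777564592713 /100000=7775645.93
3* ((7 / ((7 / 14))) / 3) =14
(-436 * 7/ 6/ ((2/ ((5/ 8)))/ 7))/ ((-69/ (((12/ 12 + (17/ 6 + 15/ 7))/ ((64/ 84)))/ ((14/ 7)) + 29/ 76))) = 139747265/ 2013696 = 69.40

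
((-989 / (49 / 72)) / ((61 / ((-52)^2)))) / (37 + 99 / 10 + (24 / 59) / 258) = -1628300993280 / 1185530059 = -1373.48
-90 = -90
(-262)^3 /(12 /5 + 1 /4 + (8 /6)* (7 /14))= -1079083680 /199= -5422531.06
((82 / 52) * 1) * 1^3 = 41 / 26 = 1.58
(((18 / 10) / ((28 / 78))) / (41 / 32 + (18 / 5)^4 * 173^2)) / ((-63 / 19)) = -1482000 / 4926385527497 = -0.00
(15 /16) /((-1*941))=-15 /15056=-0.00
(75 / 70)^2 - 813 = -811.85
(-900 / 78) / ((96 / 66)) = -825 / 104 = -7.93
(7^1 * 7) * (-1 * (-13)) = 637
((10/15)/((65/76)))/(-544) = -19/13260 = -0.00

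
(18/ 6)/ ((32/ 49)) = 147/ 32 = 4.59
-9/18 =-1/2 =-0.50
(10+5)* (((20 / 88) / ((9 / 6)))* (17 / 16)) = 425 / 176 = 2.41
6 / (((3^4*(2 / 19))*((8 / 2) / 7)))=133 / 108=1.23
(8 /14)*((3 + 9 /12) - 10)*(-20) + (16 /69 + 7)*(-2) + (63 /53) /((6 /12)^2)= 1579958 /25599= 61.72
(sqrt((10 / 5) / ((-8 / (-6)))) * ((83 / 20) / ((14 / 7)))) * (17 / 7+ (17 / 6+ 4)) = 32287 * sqrt(6) / 3360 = 23.54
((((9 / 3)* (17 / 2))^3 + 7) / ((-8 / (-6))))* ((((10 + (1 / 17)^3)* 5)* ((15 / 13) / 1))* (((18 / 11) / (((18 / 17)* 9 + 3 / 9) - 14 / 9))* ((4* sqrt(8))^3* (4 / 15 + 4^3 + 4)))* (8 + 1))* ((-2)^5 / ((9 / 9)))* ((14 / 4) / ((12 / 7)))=-305269186896667607040* sqrt(2) / 52526617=-8218991607319.28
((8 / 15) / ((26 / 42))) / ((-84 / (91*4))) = -56 / 15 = -3.73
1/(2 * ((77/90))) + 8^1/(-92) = 881/1771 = 0.50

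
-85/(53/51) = -4335/53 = -81.79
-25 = -25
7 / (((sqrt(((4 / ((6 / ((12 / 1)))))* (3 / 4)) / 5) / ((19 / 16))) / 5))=665* sqrt(30) / 96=37.94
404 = 404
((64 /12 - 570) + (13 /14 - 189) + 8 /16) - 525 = -1277.24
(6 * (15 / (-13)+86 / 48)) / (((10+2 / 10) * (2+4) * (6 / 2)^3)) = 995 / 429624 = 0.00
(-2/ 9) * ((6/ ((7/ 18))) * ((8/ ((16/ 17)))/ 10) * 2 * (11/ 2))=-1122/ 35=-32.06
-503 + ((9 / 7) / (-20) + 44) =-64269 / 140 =-459.06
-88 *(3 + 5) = -704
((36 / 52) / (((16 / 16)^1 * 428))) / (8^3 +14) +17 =49753297 / 2926664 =17.00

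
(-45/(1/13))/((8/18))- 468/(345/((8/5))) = -3032367/2300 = -1318.42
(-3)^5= -243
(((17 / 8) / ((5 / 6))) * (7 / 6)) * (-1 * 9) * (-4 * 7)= 7497 / 10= 749.70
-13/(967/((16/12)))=-52/2901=-0.02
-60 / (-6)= 10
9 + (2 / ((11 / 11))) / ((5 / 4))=53 / 5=10.60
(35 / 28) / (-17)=-5 / 68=-0.07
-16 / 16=-1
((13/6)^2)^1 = 169/36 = 4.69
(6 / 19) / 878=3 / 8341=0.00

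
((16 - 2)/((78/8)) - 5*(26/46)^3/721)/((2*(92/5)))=0.04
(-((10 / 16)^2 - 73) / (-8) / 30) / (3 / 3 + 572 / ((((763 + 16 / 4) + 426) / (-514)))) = 1847957 / 1499212800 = 0.00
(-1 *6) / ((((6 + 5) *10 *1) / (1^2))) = -3 / 55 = -0.05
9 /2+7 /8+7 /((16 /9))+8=277 /16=17.31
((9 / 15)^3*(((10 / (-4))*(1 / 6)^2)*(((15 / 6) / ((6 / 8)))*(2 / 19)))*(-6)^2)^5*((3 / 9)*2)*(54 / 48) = -0.00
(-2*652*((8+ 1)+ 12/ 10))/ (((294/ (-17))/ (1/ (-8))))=-96.14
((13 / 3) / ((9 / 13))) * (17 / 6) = 2873 / 162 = 17.73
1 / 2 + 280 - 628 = -347.50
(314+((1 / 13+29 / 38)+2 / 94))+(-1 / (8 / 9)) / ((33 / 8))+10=82899287 / 255398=324.59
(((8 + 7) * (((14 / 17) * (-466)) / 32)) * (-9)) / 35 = 6291 / 136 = 46.26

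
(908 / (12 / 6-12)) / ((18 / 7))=-1589 / 45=-35.31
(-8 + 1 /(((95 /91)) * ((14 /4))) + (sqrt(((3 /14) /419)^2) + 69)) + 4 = 36375351 /557270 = 65.27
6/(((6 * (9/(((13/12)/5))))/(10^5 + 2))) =216671/90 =2407.46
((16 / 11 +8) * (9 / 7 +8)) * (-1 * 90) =-7901.30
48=48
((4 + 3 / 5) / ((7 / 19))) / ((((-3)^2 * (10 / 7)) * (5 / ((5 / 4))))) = 437 / 1800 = 0.24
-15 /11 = -1.36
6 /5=1.20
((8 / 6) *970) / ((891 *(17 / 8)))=31040 / 45441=0.68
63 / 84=3 / 4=0.75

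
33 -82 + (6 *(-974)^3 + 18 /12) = -5544062591.50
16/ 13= 1.23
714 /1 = 714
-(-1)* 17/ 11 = 17/ 11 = 1.55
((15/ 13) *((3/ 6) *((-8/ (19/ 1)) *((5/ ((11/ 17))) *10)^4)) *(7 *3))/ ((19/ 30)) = -19731836250000000/ 68710213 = -287174721.03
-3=-3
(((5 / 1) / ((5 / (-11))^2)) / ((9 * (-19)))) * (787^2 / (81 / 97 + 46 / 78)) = -8591267399 / 139650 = -61520.00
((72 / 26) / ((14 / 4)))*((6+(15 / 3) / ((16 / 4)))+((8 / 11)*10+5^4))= 506502 / 1001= 506.00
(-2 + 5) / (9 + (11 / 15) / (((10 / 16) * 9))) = 2025 / 6163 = 0.33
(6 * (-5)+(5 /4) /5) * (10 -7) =-89.25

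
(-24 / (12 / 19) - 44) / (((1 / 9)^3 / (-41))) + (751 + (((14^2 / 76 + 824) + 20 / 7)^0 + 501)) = 2452151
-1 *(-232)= 232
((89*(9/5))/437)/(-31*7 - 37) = -801/554990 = -0.00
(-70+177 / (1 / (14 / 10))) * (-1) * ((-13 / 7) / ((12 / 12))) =1651 / 5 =330.20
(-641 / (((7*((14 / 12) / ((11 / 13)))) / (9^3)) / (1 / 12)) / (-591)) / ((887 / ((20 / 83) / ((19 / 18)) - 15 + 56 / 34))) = -602872747587 / 5968152182174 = -0.10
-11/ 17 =-0.65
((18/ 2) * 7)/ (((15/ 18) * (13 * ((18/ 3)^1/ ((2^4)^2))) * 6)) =2688/ 65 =41.35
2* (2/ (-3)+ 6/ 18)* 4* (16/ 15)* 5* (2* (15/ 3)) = -1280/ 9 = -142.22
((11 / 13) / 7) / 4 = 11 / 364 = 0.03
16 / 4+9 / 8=41 / 8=5.12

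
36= 36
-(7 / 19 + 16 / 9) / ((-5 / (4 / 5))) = 1468 / 4275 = 0.34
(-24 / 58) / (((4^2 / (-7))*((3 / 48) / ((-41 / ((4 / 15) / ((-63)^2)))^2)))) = 125121437158725 / 116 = 1078633078954.53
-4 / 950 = -2 / 475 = -0.00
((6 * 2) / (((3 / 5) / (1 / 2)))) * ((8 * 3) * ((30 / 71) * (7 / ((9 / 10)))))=56000 / 71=788.73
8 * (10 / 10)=8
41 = 41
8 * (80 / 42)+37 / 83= 27337 / 1743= 15.68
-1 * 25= -25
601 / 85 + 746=64011 / 85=753.07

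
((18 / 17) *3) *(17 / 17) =54 / 17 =3.18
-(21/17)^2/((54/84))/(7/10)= -980/289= -3.39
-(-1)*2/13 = 2/13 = 0.15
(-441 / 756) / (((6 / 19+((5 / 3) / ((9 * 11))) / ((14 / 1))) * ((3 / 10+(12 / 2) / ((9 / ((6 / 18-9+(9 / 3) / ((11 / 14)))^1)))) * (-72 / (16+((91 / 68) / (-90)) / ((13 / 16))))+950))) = -6197720067 / 3244028548448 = -0.00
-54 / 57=-18 / 19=-0.95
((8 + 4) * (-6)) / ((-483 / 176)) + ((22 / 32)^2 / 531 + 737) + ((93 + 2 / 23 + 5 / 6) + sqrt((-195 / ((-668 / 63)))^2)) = 3200049939343 / 3654911232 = 875.55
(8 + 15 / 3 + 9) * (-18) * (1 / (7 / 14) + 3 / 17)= -14652 / 17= -861.88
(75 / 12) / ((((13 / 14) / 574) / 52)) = 200900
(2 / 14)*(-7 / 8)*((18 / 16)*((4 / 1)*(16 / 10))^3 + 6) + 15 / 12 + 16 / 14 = -61637 / 1750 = -35.22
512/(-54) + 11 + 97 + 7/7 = 2687/27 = 99.52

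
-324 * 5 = -1620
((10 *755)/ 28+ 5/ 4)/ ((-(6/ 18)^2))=-68265/ 28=-2438.04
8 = 8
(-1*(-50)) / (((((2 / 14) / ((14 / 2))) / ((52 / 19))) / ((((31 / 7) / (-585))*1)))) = -8680 / 171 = -50.76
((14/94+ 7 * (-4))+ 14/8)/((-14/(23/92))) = 701/1504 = 0.47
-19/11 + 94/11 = 75/11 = 6.82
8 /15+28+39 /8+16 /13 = 54037 /1560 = 34.64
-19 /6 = -3.17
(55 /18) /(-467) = -55 /8406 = -0.01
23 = 23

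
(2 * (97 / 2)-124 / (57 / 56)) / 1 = -1415 / 57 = -24.82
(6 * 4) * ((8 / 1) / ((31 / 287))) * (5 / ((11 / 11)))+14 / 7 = 275582 / 31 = 8889.74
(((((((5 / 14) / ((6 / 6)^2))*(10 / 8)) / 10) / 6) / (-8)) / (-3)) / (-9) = -5 / 145152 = -0.00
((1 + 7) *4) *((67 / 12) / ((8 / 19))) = 1273 / 3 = 424.33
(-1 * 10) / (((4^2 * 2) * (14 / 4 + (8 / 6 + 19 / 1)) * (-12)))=0.00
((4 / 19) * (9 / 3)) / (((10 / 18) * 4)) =27 / 95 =0.28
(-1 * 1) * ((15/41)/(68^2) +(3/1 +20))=-4360447/189584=-23.00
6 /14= 0.43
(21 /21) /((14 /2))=1 /7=0.14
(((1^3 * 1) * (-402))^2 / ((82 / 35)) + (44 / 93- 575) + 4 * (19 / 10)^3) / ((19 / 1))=65231113117 / 18111750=3601.59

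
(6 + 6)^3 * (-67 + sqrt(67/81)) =-115776 + 192 * sqrt(67) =-114204.41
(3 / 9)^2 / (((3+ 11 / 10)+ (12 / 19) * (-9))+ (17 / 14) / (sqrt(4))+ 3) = 2660 / 48429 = 0.05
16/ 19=0.84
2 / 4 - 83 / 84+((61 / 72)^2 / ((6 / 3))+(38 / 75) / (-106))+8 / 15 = 0.40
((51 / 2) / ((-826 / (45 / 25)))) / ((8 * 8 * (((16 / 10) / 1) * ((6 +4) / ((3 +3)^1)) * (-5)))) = 1377 / 21145600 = 0.00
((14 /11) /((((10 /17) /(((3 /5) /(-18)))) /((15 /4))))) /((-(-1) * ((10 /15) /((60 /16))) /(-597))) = 908.22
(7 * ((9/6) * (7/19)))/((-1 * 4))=-147/152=-0.97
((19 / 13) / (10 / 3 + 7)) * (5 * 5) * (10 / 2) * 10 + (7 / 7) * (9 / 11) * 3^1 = 794631 / 4433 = 179.25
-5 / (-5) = 1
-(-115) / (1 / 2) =230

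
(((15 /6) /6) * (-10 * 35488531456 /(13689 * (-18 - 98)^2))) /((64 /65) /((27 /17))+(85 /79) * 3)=-1860292000 /8916687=-208.63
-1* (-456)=456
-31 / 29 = -1.07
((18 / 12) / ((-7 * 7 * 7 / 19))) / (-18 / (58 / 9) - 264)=551 / 1769194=0.00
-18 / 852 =-3 / 142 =-0.02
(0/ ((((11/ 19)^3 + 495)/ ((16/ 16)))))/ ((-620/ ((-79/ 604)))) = 0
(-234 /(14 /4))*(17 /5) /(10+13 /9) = -71604 /3605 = -19.86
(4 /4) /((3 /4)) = 4 /3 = 1.33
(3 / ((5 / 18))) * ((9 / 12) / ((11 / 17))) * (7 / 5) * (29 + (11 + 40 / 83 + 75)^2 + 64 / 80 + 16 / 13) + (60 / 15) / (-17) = 551059562808499 / 4186789750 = 131618.64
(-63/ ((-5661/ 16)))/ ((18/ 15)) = 280/ 1887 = 0.15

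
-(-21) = 21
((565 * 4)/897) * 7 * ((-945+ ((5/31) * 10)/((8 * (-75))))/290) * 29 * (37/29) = -10288550447/4838418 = -2126.43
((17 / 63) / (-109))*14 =-34 / 981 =-0.03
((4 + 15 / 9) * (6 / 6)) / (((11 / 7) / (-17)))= -2023 / 33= -61.30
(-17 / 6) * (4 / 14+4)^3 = -76500 / 343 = -223.03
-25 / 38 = -0.66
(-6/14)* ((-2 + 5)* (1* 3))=-3.86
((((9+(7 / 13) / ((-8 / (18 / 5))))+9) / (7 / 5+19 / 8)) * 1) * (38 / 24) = 29241 / 3926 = 7.45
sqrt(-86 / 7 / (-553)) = sqrt(6794) / 553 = 0.15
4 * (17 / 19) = 68 / 19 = 3.58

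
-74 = -74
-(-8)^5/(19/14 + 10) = 458752/159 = 2885.23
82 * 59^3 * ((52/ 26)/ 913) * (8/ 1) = 269457248/ 913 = 295133.90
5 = 5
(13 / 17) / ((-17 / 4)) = -52 / 289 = -0.18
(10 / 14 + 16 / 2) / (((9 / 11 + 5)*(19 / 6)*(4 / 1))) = 2013 / 17024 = 0.12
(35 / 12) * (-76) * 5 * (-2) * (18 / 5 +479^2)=1525806590 / 3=508602196.67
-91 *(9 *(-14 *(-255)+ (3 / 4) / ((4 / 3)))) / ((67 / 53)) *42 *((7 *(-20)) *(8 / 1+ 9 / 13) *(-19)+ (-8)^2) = -301851183732903 / 134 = -2252620774126.14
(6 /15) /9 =2 /45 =0.04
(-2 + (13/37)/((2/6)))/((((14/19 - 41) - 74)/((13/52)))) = 665/321308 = 0.00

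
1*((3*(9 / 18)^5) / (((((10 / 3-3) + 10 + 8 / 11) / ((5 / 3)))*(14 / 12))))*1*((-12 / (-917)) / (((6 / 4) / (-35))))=-495 / 133882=-0.00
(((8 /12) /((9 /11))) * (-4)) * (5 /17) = -440 /459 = -0.96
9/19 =0.47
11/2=5.50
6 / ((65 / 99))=9.14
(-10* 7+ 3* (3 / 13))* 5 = -4505 / 13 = -346.54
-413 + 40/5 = -405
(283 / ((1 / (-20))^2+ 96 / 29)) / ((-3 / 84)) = -91918400 / 38429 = -2391.90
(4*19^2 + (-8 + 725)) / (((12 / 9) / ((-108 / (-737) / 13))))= 175041 / 9581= 18.27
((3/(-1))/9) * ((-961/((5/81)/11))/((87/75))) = 1427085/29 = 49209.83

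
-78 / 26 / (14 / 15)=-45 / 14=-3.21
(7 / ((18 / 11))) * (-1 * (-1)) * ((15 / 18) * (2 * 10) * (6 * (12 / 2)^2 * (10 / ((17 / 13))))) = 2002000 / 17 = 117764.71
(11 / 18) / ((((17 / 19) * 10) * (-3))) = -209 / 9180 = -0.02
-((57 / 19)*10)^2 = -900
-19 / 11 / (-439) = 19 / 4829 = 0.00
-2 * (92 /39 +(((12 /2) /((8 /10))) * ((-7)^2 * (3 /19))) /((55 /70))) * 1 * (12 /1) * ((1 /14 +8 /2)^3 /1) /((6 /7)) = -2018256057 /14014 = -144017.13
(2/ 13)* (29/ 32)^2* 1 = 841/ 6656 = 0.13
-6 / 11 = -0.55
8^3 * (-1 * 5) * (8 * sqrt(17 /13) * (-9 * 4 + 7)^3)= 499486720 * sqrt(221) /13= 571184916.76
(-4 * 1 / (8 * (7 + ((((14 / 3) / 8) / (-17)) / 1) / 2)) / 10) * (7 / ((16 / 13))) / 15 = -221 / 81400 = -0.00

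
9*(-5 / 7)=-6.43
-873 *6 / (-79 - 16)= 55.14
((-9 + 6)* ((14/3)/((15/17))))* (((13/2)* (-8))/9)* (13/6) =80444/405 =198.63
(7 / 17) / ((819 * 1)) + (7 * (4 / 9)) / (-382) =-2903 / 379899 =-0.01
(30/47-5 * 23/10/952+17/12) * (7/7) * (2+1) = 548441/89488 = 6.13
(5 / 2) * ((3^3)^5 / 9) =7971615 / 2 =3985807.50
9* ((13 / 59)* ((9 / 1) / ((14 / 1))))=1053 / 826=1.27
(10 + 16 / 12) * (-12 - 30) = -476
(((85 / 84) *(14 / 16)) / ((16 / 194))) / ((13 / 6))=8245 / 1664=4.95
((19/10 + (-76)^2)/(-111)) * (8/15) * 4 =-924464/8325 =-111.05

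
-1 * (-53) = 53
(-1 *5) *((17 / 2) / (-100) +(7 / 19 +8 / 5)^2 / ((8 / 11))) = -189261 / 7220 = -26.21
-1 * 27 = -27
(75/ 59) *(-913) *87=-100971.61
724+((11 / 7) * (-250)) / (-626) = 1587659 / 2191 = 724.63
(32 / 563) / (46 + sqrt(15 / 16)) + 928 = 17680727776 / 19052483-128 * sqrt(15) / 19052483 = 928.00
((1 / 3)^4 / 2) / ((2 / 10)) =5 / 162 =0.03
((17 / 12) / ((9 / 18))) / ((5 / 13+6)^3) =37349 / 3430722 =0.01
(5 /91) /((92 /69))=15 /364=0.04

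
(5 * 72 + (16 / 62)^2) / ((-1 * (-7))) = 49432 / 961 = 51.44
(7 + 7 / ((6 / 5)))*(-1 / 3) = -77 / 18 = -4.28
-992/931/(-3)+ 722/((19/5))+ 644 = 2330354/2793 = 834.36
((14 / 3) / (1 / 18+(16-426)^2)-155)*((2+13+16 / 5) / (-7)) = 6096987923 / 15129005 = 403.00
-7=-7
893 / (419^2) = 893 / 175561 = 0.01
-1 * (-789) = 789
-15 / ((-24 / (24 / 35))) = 3 / 7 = 0.43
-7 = -7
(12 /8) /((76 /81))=243 /152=1.60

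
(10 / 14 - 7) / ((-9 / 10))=440 / 63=6.98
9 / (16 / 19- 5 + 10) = 57 / 37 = 1.54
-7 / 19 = -0.37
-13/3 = -4.33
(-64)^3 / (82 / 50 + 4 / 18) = -58982400 / 419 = -140769.45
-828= -828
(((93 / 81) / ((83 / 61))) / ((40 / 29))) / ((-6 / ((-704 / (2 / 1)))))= 1206458 / 33615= 35.89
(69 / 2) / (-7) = -69 / 14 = -4.93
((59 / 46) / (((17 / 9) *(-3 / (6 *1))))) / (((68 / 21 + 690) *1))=-11151 / 5692178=-0.00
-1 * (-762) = 762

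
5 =5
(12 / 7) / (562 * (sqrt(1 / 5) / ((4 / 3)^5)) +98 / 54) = 0.03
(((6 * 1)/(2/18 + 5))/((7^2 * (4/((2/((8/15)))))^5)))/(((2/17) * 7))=348553125/16544432128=0.02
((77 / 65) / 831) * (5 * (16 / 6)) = 0.02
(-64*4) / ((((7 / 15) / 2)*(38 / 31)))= -119040 / 133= -895.04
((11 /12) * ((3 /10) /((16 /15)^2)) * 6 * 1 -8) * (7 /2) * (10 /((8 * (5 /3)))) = -140847 /8192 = -17.19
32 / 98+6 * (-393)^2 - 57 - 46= 45402975 / 49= 926591.33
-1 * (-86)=86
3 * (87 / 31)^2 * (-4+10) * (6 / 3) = 272484 / 961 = 283.54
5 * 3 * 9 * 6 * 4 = 3240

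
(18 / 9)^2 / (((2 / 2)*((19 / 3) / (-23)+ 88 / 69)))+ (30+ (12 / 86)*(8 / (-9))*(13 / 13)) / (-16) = 2201 / 1032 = 2.13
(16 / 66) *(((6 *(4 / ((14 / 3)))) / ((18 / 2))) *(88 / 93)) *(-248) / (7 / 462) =-2145.52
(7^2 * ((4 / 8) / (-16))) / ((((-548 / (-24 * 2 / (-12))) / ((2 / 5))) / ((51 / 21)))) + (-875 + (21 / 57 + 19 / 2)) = -180152739 / 208240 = -865.12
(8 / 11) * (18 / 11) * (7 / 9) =112 / 121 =0.93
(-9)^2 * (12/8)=243/2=121.50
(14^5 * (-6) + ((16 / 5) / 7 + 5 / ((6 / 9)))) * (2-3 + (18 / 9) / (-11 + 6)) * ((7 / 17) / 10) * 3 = 4743595983 / 8500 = 558070.12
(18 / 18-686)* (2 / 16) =-685 / 8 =-85.62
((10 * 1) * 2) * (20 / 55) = 80 / 11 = 7.27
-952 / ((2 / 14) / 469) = -3125416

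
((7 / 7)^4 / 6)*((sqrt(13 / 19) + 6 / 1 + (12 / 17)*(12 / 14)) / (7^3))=sqrt(247) / 39102 + 131 / 40817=0.00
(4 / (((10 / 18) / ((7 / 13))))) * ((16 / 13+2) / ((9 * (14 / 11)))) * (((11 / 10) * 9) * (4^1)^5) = 46835712 / 4225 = 11085.38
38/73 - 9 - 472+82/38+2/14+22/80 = -185598681/388360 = -477.90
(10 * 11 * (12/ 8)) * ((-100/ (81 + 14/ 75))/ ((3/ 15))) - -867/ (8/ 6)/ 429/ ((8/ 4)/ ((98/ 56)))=-28277045859/ 27863264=-1014.85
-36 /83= -0.43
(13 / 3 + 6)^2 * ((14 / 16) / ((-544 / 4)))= -0.69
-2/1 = -2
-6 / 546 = -0.01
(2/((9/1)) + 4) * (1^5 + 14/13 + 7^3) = 170468/117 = 1456.99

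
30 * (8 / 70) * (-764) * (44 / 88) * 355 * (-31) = 100893840 / 7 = 14413405.71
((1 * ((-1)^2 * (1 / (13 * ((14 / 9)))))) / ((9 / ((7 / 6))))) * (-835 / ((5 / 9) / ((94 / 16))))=-23547 / 416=-56.60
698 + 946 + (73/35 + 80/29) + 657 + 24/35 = 2306.53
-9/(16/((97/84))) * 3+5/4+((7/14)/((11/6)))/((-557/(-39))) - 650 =-650.68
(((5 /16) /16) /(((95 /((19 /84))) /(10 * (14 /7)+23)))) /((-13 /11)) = -473 /279552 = -0.00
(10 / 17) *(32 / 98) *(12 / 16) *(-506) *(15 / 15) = -60720 / 833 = -72.89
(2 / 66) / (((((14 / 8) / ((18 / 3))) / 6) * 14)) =24 / 539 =0.04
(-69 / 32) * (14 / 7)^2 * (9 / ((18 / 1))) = -69 / 16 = -4.31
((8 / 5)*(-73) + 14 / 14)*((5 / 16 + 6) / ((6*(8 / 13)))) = -253409 / 1280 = -197.98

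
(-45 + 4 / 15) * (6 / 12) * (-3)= 671 / 10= 67.10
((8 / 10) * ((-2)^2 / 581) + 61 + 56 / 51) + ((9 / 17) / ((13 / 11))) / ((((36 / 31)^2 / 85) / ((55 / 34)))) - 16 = 16969335433 / 184897440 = 91.78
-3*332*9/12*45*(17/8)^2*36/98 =-87432615/1568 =-55760.60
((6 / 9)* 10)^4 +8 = 160648 / 81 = 1983.31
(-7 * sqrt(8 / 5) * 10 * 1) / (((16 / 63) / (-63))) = 27783 * sqrt(10) / 4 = 21964.39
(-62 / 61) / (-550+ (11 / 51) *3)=1054 / 569679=0.00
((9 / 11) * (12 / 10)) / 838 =27 / 23045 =0.00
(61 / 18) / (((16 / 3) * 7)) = 61 / 672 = 0.09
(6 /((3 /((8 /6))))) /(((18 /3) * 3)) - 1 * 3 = -77 /27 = -2.85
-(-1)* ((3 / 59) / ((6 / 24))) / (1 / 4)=48 / 59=0.81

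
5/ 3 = 1.67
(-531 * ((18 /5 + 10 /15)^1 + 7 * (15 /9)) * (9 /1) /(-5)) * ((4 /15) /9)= 56404 /125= 451.23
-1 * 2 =-2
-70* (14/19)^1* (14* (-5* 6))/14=1547.37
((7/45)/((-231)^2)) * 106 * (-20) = -424/68607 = -0.01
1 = 1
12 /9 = 4 /3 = 1.33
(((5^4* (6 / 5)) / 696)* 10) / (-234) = -625 / 13572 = -0.05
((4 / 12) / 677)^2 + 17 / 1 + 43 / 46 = 17.93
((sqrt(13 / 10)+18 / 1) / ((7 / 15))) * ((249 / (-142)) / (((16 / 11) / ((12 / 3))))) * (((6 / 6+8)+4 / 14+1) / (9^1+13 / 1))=-302535 / 3479 - 6723 * sqrt(130) / 13916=-92.47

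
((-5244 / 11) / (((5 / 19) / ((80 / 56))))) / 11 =-199272 / 847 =-235.27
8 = 8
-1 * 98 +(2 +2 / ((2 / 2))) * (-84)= -434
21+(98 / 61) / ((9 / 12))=4235 / 183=23.14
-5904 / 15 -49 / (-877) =-393.54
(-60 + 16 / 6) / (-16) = 43 / 12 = 3.58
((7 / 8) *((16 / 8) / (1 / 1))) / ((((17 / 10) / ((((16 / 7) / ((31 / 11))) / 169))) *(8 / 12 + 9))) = 1320 / 2582827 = 0.00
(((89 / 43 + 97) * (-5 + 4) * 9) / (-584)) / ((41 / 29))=277965 / 257398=1.08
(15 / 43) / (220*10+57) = 15 / 97051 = 0.00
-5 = -5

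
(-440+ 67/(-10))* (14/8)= -781.72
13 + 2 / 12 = 79 / 6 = 13.17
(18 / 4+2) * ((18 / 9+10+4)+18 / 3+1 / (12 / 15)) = 1209 / 8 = 151.12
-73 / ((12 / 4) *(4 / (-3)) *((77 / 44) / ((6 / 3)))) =146 / 7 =20.86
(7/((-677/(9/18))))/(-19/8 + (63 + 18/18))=-28/333761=-0.00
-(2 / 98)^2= -1 / 2401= -0.00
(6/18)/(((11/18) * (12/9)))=9/22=0.41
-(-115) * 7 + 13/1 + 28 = 846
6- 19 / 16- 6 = -19 / 16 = -1.19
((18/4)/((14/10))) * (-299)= -13455/14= -961.07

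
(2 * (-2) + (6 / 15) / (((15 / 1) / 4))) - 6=-742 / 75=-9.89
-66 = -66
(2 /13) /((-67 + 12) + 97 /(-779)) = -779 /279123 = -0.00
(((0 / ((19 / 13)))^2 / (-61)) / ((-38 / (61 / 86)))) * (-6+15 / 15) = 0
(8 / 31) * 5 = 40 / 31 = 1.29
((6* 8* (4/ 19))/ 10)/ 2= 48/ 95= 0.51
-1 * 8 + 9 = 1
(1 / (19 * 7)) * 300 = 300 / 133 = 2.26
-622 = -622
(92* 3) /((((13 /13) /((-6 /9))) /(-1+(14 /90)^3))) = 16703888 /91125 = 183.31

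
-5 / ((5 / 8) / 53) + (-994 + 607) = -811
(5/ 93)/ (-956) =-5/ 88908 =-0.00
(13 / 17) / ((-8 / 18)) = -117 / 68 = -1.72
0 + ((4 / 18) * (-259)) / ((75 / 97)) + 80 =3754 / 675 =5.56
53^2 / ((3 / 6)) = 5618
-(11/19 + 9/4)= -215/76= -2.83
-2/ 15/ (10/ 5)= -1/ 15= -0.07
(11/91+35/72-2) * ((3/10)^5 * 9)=-2217861/72800000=-0.03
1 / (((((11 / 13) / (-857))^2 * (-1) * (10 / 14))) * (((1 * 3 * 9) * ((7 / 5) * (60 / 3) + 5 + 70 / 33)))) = -868853167 / 573705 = -1514.46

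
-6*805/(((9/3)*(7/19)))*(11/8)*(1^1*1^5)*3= -72105/4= -18026.25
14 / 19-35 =-651 / 19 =-34.26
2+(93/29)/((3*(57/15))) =1257/551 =2.28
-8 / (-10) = 4 / 5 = 0.80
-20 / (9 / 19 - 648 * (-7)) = -380 / 86193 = -0.00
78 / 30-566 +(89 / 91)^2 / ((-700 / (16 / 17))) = -13879939999 / 24635975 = -563.40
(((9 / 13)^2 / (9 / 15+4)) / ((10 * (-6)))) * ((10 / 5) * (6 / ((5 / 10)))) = -162 / 3887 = -0.04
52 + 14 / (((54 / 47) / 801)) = 9812.33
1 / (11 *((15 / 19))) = 19 / 165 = 0.12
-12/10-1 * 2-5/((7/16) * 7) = -1184/245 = -4.83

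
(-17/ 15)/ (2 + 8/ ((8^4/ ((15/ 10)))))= -17408/ 30765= -0.57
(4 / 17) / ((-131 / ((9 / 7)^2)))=-324 / 109123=-0.00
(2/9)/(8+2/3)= 1/39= 0.03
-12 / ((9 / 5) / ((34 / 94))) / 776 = -85 / 27354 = -0.00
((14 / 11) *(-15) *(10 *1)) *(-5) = 10500 / 11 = 954.55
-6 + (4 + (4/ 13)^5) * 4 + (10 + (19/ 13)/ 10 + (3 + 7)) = 111971519/ 3712930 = 30.16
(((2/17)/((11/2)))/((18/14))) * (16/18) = 224/15147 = 0.01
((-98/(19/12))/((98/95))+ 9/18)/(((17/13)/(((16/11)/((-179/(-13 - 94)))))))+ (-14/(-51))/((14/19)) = -3935285/100419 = -39.19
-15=-15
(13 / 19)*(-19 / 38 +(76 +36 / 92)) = 45383 / 874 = 51.93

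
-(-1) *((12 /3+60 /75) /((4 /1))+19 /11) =161 /55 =2.93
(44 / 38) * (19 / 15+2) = 1078 / 285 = 3.78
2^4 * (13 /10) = 104 /5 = 20.80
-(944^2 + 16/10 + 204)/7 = -4456708/35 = -127334.51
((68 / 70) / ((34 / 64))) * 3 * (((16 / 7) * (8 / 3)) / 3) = 8192 / 735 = 11.15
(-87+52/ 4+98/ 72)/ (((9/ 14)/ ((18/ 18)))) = -18305/ 162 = -112.99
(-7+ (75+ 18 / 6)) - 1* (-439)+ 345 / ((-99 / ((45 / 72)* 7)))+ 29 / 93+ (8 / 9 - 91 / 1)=9942443 / 24552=404.95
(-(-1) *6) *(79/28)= 237/14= 16.93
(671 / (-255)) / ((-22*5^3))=61 / 63750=0.00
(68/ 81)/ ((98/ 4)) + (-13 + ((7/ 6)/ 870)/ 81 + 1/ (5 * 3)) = -53448973/ 4143636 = -12.90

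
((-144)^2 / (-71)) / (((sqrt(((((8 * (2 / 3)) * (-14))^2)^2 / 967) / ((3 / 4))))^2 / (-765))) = 14560597665 / 2792996864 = 5.21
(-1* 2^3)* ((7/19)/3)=-56/57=-0.98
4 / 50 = 2 / 25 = 0.08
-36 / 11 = -3.27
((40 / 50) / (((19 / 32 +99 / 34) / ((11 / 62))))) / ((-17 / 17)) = -0.04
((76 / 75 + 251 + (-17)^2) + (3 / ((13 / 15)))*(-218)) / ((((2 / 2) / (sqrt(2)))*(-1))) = 208262*sqrt(2) / 975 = 302.08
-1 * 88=-88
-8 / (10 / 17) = -68 / 5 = -13.60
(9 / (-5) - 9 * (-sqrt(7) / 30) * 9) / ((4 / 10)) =-9 / 2 + 27 * sqrt(7) / 4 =13.36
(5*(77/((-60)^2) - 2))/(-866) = 7123/623520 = 0.01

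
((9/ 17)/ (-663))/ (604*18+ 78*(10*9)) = -1/ 22406748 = -0.00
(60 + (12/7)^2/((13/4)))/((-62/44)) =-853512/19747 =-43.22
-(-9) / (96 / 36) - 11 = -7.62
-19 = -19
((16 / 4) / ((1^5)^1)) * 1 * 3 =12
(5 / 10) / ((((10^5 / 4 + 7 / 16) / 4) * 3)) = 32 / 1200021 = 0.00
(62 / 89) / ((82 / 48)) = 1488 / 3649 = 0.41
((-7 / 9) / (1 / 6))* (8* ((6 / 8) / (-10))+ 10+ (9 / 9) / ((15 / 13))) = -2156 / 45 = -47.91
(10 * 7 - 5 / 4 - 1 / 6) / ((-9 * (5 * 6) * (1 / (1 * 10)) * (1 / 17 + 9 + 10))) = -0.13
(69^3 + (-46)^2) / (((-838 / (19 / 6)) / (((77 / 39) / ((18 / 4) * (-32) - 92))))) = 483704375 / 46277712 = 10.45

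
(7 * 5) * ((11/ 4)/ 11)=35/ 4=8.75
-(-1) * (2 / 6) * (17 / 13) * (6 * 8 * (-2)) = -544 / 13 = -41.85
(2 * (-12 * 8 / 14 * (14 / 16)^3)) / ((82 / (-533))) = 1911 / 32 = 59.72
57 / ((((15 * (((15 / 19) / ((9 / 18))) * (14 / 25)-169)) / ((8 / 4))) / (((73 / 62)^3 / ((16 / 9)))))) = -1263916233 / 30450691904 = -0.04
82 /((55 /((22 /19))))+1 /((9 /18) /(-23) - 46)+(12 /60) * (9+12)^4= 7822952081 /201115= 38897.90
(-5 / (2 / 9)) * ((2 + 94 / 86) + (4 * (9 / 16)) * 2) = -29385 / 172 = -170.84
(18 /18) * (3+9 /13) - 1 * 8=-56 /13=-4.31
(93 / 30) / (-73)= -31 / 730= -0.04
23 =23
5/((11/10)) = 50/11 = 4.55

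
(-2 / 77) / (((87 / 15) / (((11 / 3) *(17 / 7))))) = -0.04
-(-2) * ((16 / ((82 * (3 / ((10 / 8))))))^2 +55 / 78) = 279965 / 196677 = 1.42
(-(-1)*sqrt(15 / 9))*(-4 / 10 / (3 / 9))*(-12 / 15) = 8*sqrt(15) / 25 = 1.24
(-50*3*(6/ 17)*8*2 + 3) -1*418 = -21455/ 17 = -1262.06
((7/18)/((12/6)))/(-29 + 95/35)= -49/6624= -0.01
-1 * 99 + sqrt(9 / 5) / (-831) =-99-sqrt(5) / 1385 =-99.00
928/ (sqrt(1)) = 928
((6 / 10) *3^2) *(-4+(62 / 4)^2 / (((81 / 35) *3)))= 29747 / 180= 165.26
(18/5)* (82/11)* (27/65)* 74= 2949048/3575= 824.91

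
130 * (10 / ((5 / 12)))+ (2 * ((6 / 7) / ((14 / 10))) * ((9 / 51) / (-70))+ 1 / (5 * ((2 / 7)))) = 3120.70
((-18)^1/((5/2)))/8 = -9/10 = -0.90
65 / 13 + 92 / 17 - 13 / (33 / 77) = -19.92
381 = 381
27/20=1.35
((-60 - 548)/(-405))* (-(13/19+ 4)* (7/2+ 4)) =-1424/27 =-52.74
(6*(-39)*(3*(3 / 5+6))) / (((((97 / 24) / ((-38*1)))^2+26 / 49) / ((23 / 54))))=-402134084352 / 110431925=-3641.47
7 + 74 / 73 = 585 / 73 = 8.01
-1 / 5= -0.20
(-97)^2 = 9409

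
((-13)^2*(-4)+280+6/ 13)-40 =-5662/ 13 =-435.54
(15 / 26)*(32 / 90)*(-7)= -56 / 39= -1.44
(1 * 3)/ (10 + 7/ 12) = 36/ 127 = 0.28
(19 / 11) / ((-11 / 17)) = -323 / 121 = -2.67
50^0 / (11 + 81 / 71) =71 / 862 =0.08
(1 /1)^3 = 1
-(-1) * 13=13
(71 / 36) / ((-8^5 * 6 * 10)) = -0.00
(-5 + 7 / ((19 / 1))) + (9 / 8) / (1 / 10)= 6.62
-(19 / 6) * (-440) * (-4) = -16720 / 3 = -5573.33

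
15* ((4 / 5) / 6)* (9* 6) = 108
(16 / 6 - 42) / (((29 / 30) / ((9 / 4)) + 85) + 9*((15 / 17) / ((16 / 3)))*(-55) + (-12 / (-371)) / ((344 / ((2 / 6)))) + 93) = -23041236960 / 56550388243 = -0.41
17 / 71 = 0.24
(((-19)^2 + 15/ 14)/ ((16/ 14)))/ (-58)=-5069/ 928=-5.46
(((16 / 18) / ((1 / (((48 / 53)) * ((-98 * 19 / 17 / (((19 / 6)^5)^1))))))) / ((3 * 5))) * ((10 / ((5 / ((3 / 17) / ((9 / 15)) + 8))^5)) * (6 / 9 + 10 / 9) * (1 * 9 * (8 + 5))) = -251268867141271289856 / 520995321473115625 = -482.29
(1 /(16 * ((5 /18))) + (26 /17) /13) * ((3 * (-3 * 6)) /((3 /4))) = -24.67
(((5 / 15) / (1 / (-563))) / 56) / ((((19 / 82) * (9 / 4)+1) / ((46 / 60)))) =-530909 / 314370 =-1.69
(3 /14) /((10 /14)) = 3 /10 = 0.30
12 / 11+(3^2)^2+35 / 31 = 28378 / 341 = 83.22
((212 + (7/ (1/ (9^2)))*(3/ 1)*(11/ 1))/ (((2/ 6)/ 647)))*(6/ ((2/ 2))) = 220377258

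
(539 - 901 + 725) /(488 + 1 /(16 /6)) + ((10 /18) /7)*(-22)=-246818 /246141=-1.00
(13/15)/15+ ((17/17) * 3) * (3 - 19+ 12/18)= -10337/225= -45.94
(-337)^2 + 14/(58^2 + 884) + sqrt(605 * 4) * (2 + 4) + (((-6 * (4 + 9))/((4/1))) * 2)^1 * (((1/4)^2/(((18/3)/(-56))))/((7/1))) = 132 * sqrt(5) + 120613733/1062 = 113867.41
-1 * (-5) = 5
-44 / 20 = -11 / 5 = -2.20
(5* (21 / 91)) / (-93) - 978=-394139 / 403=-978.01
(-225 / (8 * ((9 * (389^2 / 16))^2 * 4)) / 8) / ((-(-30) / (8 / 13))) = -20 / 8037213809391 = -0.00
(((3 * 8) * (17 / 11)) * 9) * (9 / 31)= 33048 / 341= 96.91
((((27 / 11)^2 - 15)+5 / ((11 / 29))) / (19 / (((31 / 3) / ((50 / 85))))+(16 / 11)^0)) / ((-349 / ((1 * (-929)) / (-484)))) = -249197747 / 22421403092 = -0.01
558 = 558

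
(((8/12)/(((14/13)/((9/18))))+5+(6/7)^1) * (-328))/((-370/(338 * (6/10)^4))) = 748332/3125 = 239.47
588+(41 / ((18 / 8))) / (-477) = 2524120 / 4293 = 587.96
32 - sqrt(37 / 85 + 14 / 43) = 32 - 3 * sqrt(1129395) / 3655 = 31.13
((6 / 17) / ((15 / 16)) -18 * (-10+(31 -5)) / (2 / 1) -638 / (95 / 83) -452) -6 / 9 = -1117936 / 969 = -1153.70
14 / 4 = 7 / 2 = 3.50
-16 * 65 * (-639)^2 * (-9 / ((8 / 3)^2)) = 537452516.25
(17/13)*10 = 170/13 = 13.08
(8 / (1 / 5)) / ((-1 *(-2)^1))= 20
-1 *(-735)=735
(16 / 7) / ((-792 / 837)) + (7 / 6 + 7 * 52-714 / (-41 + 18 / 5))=176411 / 462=381.84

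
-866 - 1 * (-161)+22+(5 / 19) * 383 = -11062 / 19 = -582.21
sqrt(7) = 2.65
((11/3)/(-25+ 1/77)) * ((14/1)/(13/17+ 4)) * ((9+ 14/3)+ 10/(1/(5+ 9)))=-46465573/701298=-66.26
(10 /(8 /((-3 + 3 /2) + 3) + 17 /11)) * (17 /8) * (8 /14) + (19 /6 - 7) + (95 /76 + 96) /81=-0.87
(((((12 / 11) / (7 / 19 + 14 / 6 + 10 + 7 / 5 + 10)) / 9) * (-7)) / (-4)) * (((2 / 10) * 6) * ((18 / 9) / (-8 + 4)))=-399 / 75559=-0.01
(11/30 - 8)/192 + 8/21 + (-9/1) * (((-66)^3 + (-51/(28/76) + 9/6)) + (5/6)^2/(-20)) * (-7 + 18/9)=-521881234843/40320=-12943483.01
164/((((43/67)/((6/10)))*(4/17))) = 140097/215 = 651.61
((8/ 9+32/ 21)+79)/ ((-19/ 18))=-10258/ 133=-77.13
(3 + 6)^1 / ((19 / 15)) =135 / 19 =7.11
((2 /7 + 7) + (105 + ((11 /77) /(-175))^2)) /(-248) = -168498751 /372155000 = -0.45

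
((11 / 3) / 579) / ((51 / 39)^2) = 1859 / 501993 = 0.00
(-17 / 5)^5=-1419857 / 3125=-454.35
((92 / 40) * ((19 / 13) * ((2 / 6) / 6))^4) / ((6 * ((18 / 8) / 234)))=2997383 / 1729742040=0.00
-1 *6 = -6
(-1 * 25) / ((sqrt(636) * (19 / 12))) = -50 * sqrt(159) / 1007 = -0.63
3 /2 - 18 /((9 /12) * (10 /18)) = -417 /10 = -41.70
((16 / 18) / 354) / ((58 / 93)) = 0.00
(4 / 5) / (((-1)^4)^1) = 0.80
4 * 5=20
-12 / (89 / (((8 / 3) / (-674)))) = 16 / 29993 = 0.00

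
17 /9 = 1.89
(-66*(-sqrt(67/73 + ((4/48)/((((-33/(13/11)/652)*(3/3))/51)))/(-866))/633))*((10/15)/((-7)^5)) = -2*sqrt(4493219033910)/1008848427237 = -0.00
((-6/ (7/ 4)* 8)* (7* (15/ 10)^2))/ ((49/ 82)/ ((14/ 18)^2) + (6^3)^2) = -1312/ 141699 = -0.01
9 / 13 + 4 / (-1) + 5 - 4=-30 / 13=-2.31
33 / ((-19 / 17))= -561 / 19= -29.53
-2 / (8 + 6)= -1 / 7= -0.14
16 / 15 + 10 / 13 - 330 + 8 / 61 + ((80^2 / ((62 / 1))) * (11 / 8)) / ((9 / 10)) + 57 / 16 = -2951689181 / 17699760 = -166.76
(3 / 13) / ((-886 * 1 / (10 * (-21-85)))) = 0.28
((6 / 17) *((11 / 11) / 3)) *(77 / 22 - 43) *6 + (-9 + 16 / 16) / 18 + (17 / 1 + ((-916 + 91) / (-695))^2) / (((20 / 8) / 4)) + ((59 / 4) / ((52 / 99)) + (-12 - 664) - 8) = -2013060174331 / 3074357520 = -654.79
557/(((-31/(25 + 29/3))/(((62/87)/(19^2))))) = -115856/94221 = -1.23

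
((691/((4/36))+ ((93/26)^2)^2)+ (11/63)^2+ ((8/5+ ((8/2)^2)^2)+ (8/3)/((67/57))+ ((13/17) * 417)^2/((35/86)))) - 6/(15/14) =45039566744981847359/175597019685360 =256493.91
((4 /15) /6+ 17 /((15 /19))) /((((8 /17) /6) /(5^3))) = 412675 /12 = 34389.58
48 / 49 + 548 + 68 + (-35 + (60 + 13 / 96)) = 3020509 / 4704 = 642.12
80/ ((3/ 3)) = 80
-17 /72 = -0.24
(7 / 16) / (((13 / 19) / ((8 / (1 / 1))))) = 133 / 26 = 5.12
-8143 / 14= -581.64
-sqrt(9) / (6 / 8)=-4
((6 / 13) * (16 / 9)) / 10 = 16 / 195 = 0.08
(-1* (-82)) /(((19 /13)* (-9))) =-1066 /171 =-6.23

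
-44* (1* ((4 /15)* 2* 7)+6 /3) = -3784 /15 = -252.27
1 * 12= 12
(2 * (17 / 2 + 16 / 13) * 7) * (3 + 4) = 12397 / 13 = 953.62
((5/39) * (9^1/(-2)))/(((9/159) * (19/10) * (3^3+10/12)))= -7950/41249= -0.19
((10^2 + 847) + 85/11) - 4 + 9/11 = 10467/11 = 951.55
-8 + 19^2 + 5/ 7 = 2476/ 7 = 353.71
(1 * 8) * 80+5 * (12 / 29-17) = 16155 / 29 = 557.07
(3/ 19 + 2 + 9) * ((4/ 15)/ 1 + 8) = 26288/ 285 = 92.24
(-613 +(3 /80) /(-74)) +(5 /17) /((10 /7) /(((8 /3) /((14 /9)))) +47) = -17705532877 /28883680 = -612.99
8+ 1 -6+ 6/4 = 4.50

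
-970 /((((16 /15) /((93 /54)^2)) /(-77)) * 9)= 179442725 /7776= 23076.48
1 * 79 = 79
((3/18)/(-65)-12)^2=21911761/152100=144.06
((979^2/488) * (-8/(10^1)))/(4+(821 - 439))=-958441/235460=-4.07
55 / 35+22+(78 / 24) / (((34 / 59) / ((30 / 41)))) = 540555 / 19516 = 27.70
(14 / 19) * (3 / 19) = 42 / 361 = 0.12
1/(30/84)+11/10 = 39/10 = 3.90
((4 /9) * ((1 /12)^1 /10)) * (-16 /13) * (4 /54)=-16 /47385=-0.00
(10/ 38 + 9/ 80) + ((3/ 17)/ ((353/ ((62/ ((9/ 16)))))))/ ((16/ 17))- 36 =-57249551/ 1609680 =-35.57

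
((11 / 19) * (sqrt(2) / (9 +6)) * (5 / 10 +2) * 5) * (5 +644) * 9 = 3985.29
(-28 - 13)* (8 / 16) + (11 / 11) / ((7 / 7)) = -19.50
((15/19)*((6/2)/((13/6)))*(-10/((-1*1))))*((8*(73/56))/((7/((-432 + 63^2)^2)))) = 203734093.19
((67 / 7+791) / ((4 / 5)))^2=49070025 / 49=1001429.08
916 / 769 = 1.19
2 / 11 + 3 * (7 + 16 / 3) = 409 / 11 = 37.18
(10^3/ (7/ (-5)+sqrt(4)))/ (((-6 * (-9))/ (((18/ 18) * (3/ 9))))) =2500/ 243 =10.29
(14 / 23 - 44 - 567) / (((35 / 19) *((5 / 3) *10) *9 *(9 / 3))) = -266741 / 362250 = -0.74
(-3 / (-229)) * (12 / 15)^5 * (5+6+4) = 9216 / 143125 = 0.06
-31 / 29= -1.07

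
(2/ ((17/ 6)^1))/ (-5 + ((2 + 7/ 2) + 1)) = 8/ 17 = 0.47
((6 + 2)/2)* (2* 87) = 696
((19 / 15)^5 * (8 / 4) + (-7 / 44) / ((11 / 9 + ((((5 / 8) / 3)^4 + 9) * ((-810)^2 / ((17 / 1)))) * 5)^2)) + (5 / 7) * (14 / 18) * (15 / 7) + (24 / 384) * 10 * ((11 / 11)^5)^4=5894912858425124232078308610383 / 707087826266121521671994775000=8.34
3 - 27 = -24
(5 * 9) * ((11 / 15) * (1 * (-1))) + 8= -25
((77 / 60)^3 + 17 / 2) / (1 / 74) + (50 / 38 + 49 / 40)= 1616864399 / 2052000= 787.95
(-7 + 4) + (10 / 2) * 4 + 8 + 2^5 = 57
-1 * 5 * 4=-20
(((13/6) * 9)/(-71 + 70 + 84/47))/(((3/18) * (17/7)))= 38493/629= 61.20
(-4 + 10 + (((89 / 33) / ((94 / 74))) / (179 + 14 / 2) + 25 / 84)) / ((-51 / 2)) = -25480951 / 102989502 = -0.25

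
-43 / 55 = -0.78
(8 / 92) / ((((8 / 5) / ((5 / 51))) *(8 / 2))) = 25 / 18768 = 0.00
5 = 5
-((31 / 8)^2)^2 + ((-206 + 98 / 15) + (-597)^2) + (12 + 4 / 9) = 65617276499 / 184320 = 355996.51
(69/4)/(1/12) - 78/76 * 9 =7515/38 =197.76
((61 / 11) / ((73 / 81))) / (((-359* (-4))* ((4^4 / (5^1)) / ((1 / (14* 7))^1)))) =24705 / 28929173504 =0.00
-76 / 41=-1.85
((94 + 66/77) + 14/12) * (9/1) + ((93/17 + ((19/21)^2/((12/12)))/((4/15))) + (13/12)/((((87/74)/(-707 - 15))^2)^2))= 88239700501617884199479/572668450956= 154085143601.52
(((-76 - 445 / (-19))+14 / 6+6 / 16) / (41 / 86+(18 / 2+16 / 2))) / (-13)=977863 / 4454892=0.22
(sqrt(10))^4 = 100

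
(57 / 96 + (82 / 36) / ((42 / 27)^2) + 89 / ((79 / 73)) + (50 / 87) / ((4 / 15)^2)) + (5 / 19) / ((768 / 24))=3135076597 / 34126736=91.87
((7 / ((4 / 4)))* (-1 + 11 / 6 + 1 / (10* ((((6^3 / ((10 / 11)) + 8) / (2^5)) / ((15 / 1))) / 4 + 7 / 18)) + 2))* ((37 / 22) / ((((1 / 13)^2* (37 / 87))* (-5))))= -2318364139 / 818620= -2832.04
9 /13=0.69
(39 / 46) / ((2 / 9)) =351 / 92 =3.82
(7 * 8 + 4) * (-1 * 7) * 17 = -7140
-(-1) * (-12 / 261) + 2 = 1.95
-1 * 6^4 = -1296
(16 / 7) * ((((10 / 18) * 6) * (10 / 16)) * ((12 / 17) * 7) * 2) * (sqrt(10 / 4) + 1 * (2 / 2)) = 800 / 17 + 400 * sqrt(10) / 17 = 121.47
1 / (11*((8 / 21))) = 21 / 88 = 0.24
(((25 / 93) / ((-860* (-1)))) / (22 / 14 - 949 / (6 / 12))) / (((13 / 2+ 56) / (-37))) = 259 / 2654336250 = 0.00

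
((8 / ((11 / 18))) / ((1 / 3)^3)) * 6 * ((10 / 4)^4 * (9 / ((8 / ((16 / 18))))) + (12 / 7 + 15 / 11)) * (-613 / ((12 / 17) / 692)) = -45488472898446 / 847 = -53705398935.59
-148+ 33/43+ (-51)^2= 105512/43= 2453.77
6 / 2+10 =13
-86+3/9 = -257/3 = -85.67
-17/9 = -1.89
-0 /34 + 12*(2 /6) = 4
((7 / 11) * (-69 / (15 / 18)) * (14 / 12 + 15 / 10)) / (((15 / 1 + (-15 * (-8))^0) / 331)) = -159873 / 55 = -2906.78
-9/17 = -0.53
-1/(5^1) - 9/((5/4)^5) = -9841/3125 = -3.15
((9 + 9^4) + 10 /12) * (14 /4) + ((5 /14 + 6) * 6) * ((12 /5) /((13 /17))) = 126222241 /5460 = 23117.63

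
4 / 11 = 0.36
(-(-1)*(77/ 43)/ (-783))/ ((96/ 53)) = -4081/ 3232224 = -0.00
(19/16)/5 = 19/80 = 0.24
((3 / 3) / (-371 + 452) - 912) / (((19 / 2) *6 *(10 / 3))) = -73871 / 15390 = -4.80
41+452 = 493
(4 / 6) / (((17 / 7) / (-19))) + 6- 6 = -266 / 51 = -5.22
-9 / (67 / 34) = -306 / 67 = -4.57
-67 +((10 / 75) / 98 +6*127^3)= 9033319786 / 735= 12290231.00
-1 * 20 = -20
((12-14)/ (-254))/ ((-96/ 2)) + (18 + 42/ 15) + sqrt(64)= 877819/ 30480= 28.80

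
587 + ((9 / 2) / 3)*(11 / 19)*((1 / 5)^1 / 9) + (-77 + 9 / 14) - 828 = -633089 / 1995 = -317.34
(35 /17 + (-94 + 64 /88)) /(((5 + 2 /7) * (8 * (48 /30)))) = -16135 /11968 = -1.35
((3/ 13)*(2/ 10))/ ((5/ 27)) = 81/ 325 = 0.25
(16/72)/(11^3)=2/11979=0.00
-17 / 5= -3.40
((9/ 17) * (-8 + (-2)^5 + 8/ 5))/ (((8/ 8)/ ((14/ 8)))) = -3024/ 85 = -35.58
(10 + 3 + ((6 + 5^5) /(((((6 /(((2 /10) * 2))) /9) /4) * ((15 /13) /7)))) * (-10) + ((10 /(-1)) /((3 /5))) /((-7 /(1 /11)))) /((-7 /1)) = 526518743 /8085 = 65122.91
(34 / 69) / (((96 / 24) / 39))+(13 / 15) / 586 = 485797 / 101085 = 4.81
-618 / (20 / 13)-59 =-4607 / 10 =-460.70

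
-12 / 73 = -0.16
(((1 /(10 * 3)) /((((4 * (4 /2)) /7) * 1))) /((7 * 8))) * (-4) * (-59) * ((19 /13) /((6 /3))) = 1121 /12480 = 0.09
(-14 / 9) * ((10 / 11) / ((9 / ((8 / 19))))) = -1120 / 16929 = -0.07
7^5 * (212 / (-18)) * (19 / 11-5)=7126168 / 11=647833.45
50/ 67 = 0.75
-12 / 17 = -0.71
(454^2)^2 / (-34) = -21241902728 / 17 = -1249523689.88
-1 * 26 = -26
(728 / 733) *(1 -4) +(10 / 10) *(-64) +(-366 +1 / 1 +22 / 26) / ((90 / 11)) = -5311809 / 47645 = -111.49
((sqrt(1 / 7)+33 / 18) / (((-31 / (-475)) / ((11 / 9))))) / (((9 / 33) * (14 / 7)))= 57475 * sqrt(7) / 11718+632225 / 10044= 75.92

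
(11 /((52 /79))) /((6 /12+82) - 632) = -869 /28574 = -0.03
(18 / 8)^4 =6561 / 256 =25.63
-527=-527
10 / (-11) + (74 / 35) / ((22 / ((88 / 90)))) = -0.82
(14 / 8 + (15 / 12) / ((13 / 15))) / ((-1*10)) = -83 / 260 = -0.32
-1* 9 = -9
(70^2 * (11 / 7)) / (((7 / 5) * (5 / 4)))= 4400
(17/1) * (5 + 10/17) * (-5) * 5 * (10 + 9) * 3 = -135375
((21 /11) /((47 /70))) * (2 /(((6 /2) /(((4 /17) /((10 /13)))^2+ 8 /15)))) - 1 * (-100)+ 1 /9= 681095309 /6723585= 101.30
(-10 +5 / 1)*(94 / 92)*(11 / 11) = -235 / 46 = -5.11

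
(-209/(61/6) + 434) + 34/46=581097/1403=414.18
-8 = -8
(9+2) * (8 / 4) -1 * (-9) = 31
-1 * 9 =-9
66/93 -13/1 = -381/31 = -12.29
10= 10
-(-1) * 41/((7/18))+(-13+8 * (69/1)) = 4511/7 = 644.43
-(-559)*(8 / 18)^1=2236 / 9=248.44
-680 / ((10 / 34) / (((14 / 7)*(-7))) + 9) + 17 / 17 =-159703 / 2137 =-74.73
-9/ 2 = -4.50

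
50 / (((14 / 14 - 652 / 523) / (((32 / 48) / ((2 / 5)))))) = -130750 / 387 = -337.86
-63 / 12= -21 / 4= -5.25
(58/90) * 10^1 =58/9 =6.44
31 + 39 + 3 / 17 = 1193 / 17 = 70.18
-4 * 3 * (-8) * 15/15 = 96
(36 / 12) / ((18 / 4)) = 2 / 3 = 0.67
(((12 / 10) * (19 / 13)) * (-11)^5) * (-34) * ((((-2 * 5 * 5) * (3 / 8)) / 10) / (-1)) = 468175257 / 26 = 18006740.65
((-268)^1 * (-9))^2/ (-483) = -12045.02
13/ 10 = 1.30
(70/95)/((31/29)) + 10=6296/589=10.69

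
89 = 89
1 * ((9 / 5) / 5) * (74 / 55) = 666 / 1375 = 0.48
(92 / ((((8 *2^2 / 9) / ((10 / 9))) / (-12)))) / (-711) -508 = -120281 / 237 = -507.51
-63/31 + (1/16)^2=-2.03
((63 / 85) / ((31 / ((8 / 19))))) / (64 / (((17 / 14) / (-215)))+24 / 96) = -2016 / 2269249135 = -0.00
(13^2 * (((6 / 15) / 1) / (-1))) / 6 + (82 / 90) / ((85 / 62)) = -40553 / 3825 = -10.60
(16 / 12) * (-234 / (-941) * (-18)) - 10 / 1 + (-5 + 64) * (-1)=-70545 / 941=-74.97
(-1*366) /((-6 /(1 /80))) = 0.76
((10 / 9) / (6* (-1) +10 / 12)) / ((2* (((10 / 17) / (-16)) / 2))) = 5.85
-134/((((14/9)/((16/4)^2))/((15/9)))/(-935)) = 2147828.57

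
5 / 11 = 0.45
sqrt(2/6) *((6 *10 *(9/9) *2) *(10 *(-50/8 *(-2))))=5000 *sqrt(3)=8660.25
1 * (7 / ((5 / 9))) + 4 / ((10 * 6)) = 38 / 3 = 12.67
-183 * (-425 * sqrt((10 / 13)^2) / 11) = 777750 / 143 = 5438.81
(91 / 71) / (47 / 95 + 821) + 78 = 432205241 / 5540982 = 78.00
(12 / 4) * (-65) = -195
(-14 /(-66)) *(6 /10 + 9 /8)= 161 /440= 0.37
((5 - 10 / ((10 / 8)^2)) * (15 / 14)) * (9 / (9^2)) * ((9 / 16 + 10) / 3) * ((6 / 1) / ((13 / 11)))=-143 / 48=-2.98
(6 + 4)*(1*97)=970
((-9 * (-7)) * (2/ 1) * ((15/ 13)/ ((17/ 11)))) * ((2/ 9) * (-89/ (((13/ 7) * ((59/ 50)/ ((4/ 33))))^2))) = -5.69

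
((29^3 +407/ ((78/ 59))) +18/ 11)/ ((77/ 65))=20849.38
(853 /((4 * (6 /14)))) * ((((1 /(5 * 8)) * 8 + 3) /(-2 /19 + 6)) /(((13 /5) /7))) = 113449 /156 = 727.24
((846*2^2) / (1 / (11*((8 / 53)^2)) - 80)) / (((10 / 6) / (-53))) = 126263808 / 89185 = 1415.75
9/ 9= 1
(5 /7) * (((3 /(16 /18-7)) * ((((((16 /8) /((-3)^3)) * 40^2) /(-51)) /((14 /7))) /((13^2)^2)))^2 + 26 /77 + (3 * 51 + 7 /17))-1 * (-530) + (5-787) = -1788562073674708198 /12579651823948209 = -142.18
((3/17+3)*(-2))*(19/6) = -342/17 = -20.12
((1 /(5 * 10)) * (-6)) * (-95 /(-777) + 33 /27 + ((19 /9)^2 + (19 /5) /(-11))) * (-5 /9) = 0.36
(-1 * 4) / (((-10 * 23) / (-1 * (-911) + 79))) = 396 / 23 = 17.22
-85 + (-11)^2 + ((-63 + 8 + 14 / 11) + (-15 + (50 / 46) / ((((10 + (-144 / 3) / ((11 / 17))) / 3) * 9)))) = -17540065 / 535854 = -32.73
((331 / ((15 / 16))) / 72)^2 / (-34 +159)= 438244 / 2278125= 0.19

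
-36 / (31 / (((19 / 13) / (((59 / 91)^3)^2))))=-29878659107388 / 1307596542871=-22.85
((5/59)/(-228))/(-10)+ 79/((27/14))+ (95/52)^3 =200279781517/4255782336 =47.06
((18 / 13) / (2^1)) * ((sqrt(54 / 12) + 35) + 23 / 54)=27 * sqrt(2) / 26 + 1913 / 78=25.99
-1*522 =-522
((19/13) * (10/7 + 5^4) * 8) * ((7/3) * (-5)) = -3332600/39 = -85451.28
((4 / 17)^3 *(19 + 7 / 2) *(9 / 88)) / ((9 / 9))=0.03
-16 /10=-8 /5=-1.60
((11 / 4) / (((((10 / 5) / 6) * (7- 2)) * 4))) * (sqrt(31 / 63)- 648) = -2673 / 10 +11 * sqrt(217) / 560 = -267.01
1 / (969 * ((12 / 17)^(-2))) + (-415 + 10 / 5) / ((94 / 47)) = -38552215 / 186694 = -206.50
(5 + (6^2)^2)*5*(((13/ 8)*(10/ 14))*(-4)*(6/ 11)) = -1268475/ 77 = -16473.70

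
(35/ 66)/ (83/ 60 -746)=-0.00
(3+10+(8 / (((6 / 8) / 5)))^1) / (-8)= -199 / 24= -8.29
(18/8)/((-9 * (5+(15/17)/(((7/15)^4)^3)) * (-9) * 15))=235301882417/1051580651996588400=0.00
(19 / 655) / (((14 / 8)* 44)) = 19 / 50435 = 0.00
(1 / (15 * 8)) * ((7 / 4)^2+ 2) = 27 / 640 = 0.04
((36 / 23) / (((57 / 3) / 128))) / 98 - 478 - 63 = -11582129 / 21413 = -540.89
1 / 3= 0.33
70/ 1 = 70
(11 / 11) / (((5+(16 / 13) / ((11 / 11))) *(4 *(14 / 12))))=13 / 378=0.03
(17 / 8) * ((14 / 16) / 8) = 119 / 512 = 0.23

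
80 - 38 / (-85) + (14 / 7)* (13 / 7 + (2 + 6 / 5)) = 53884 / 595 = 90.56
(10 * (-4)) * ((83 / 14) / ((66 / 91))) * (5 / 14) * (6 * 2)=-107900 / 77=-1401.30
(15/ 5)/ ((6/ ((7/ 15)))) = 0.23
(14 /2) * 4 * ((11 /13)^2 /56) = 121 /338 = 0.36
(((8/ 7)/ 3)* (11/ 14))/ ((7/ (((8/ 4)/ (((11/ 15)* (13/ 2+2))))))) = 80/ 5831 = 0.01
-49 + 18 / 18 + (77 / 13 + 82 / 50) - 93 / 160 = -426589 / 10400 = -41.02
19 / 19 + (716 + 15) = 732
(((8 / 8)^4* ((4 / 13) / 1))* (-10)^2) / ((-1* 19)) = -400 / 247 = -1.62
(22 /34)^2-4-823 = -238882 /289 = -826.58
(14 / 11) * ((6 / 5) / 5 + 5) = 1834 / 275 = 6.67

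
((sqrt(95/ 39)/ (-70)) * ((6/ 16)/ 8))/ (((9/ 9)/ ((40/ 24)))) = -sqrt(3705)/ 34944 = -0.00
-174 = -174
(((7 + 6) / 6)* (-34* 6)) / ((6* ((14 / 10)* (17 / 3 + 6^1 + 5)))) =-221 / 70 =-3.16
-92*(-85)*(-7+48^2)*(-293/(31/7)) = -1188424823.87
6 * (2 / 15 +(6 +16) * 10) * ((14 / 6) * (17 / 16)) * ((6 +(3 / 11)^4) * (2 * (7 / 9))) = 30590.02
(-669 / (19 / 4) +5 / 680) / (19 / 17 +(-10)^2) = -363917 / 261288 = -1.39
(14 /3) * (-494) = -6916 /3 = -2305.33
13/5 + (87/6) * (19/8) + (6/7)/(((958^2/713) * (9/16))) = 14276963663/385460880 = 37.04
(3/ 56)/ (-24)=-1/ 448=-0.00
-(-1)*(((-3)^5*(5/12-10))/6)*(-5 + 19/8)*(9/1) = -586845/64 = -9169.45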